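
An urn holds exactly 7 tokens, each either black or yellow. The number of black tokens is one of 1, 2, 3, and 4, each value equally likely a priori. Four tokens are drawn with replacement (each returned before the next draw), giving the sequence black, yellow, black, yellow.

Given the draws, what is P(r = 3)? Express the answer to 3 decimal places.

Under each hypothesis, the probability of the observed sequence is: P(data | r = 1) = (1/7)(6/7)(1/7)(6/7) = 0.014994; P(data | r = 2) = (2/7)(5/7)(2/7)(5/7) = 0.041649; P(data | r = 3) = (3/7)(4/7)(3/7)(4/7) = 0.059975; P(data | r = 4) = (4/7)(3/7)(4/7)(3/7) = 0.059975.
The prior-weighted likelihoods are 1/4 · 0.014994 = 0.0037484, 1/4 · 0.041649 = 0.010412, 1/4 · 0.059975 = 0.014994, 1/4 · 0.059975 = 0.014994; these sum to 0.044148.
Hence P(r = 3 | data) = (0.014994) / (0.044148) = 0.33962.

0.340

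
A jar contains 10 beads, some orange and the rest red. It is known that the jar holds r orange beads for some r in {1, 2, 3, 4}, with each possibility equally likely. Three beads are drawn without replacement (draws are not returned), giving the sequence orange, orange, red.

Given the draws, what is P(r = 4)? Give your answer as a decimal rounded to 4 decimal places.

Under each hypothesis, the probability of the observed sequence is: P(data | r = 1) = (1/10)(0/9) = 0; P(data | r = 2) = (2/10)(1/9)(8/8) = 1/45; P(data | r = 3) = (3/10)(2/9)(7/8) = 7/120; P(data | r = 4) = (4/10)(3/9)(6/8) = 1/10.
The prior-weighted likelihoods are 1/4 · 0 = 0, 1/4 · 1/45 = 1/180, 1/4 · 7/120 = 7/480, 1/4 · 1/10 = 1/40; summing to 13/288.
By Bayes' rule, P(r = 4 | data) = (1/40) / (13/288) = 36/65.

0.5538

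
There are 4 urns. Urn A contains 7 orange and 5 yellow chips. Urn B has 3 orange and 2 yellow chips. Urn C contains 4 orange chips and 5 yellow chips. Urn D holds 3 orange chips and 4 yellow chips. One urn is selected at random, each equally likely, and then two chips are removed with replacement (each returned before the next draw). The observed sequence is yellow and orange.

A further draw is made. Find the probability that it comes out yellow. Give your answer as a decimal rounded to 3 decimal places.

Compute the likelihood of the observed sequence for each case: P(data | urn A) = (5/12)(7/12) = 0.24306; P(data | urn B) = (2/5)(3/5) = 0.24; P(data | urn C) = (5/9)(4/9) = 0.24691; P(data | urn D) = (4/7)(3/7) = 0.2449.
Weighting by the prior gives 1/4 · 0.24306 = 0.060764, 1/4 · 0.24 = 0.06, 1/4 · 0.24691 = 0.061728, 1/4 · 0.2449 = 0.061224; these sum to 0.24372.
The posterior is then P(urn A | data) = 0.24932, P(urn B | data) = 0.24619, P(urn C | data) = 0.25328, P(urn D | data) = 0.25121.
So P(yellow next | data) = Σ P(yellow next | H) P(H | data) = (5/12)(0.24932) + (2/5)(0.24619) + (5/9)(0.25328) + (4/7)(0.25121) = 0.48662.

0.487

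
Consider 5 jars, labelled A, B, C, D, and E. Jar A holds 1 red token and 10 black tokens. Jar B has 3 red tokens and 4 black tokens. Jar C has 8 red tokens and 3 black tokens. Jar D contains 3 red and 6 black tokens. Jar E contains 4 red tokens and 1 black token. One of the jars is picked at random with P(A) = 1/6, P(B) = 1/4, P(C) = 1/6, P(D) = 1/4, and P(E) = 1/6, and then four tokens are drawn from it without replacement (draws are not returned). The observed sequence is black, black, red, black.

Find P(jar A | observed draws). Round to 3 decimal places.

The likelihood of the observed sequence under each hypothesis: P(data | jar A) = (10/11)(9/10)(1/9)(8/8) = 0.090909; P(data | jar B) = (4/7)(3/6)(3/5)(2/4) = 0.085714; P(data | jar C) = (3/11)(2/10)(8/9)(1/8) = 0.0060606; P(data | jar D) = (6/9)(5/8)(3/7)(4/6) = 0.11905; P(data | jar E) = (1/5)(0/4) = 0.
Weighting by the prior gives 1/6 · 0.090909 = 0.015152, 1/4 · 0.085714 = 0.021429, 1/6 · 0.0060606 = 0.0010101, 1/4 · 0.11905 = 0.029762, 1/6 · 0 = 0; summing to 0.067352.
Therefore the posterior P(jar A | data) = (0.015152) / (0.067352) = 0.22496.

0.225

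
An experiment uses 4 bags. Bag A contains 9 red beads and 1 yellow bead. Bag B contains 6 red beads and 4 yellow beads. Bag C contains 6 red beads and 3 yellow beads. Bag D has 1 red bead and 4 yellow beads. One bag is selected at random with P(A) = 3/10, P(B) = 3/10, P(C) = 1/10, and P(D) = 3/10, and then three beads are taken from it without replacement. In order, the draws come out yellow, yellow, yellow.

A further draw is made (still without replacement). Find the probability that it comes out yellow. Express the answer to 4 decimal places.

Compute the likelihood of the observed sequence for each case: P(data | bag A) = (1/10)(0/9) = 0; P(data | bag B) = (4/10)(3/9)(2/8) = 0.033333; P(data | bag C) = (3/9)(2/8)(1/7) = 0.011905; P(data | bag D) = (4/5)(3/4)(2/3) = 0.4.
Multiplying each by its prior: 3/10 · 0 = 0, 3/10 · 0.033333 = 0.01, 1/10 · 0.011905 = 0.0011905, 3/10 · 0.4 = 0.12; summing to 0.13119.
The posterior is then P(bag A | data) = 0, P(bag B | data) = 0.076225, P(bag C | data) = 0.0090744, P(bag D | data) = 0.9147.
Averaging over the posterior, P(yellow next | data) = (1/7)(0.076225) + (0)(0.0090744) + (1/2)(0.9147) = 0.46824.

0.4682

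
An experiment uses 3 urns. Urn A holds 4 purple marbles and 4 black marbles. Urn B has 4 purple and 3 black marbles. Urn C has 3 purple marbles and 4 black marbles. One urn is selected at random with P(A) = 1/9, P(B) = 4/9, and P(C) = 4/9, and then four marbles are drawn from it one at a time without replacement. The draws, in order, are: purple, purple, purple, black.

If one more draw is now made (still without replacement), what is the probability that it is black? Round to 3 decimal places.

Under each hypothesis, the probability of the observed sequence is: P(data | urn A) = (4/8)(3/7)(2/6)(4/5) = 2/35; P(data | urn B) = (4/7)(3/6)(2/5)(3/4) = 3/35; P(data | urn C) = (3/7)(2/6)(1/5)(4/4) = 1/35.
Multiplying each by its prior: 1/9 · 2/35 = 2/315, 4/9 · 3/35 = 4/105, 4/9 · 1/35 = 4/315; these sum to 2/35.
Normalising, the posterior is P(urn A | data) = 1/9, P(urn B | data) = 2/3, P(urn C | data) = 2/9.
The predictive probability is P(black next | data) = (3/4)(1/9) + (2/3)(2/3) + (1)(2/9) = 3/4.

0.750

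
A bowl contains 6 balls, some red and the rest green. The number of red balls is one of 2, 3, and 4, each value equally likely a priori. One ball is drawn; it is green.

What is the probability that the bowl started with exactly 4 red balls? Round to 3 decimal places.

Under each hypothesis, the probability of this draw is: P(data | r = 2) = (4/6) = 2/3; P(data | r = 3) = (3/6) = 1/2; P(data | r = 4) = (2/6) = 1/3.
Weighting by the prior gives 1/3 · 2/3 = 2/9, 1/3 · 1/2 = 1/6, 1/3 · 1/3 = 1/9; with total 1/2.
So P(r = 4 | data) = (1/9) / (1/2) = 2/9.

0.222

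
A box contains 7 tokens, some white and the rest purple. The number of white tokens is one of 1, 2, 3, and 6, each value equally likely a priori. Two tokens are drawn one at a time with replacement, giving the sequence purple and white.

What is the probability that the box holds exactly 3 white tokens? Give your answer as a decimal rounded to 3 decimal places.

Under each hypothesis, the probability of the observed sequence is: P(data | r = 1) = (6/7)(1/7) = 6/49; P(data | r = 2) = (5/7)(2/7) = 10/49; P(data | r = 3) = (4/7)(3/7) = 12/49; P(data | r = 6) = (1/7)(6/7) = 6/49.
Multiplying each by its prior: 1/4 · 6/49 = 3/98, 1/4 · 10/49 = 5/98, 1/4 · 12/49 = 3/49, 1/4 · 6/49 = 3/98; with total 17/98.
Therefore the posterior P(r = 3 | data) = (3/49) / (17/98) = 6/17.

0.353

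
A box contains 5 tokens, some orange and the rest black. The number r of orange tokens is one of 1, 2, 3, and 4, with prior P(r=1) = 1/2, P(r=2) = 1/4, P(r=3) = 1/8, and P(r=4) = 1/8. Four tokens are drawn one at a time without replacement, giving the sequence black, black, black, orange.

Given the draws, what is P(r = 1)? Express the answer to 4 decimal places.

For each hypothesis, P(data | H) works out to: P(data | r = 1) = (4/5)(3/4)(2/3)(1/2) = 1/5; P(data | r = 2) = (3/5)(2/4)(1/3)(2/2) = 1/10; P(data | r = 3) = (2/5)(1/4)(0/3) = 0; P(data | r = 4) = (1/5)(0/4) = 0.
Multiplying each by its prior: 1/2 · 1/5 = 1/10, 1/4 · 1/10 = 1/40, 1/8 · 0 = 0, 1/8 · 0 = 0; these sum to 1/8.
Hence P(r = 1 | data) = (1/10) / (1/8) = 4/5.

0.8000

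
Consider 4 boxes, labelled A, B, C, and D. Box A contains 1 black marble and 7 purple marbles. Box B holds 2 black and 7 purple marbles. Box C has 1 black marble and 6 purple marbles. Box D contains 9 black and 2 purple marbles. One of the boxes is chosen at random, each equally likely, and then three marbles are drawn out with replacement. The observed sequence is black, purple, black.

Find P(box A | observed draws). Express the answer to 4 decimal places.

Under each hypothesis, the probability of the observed sequence is: P(data | box A) = (1/8)(7/8)(1/8) = 0.013672; P(data | box B) = (2/9)(7/9)(2/9) = 0.038409; P(data | box C) = (1/7)(6/7)(1/7) = 0.017493; P(data | box D) = (9/11)(2/11)(9/11) = 0.12171.
Weighting by the prior gives 1/4 · 0.013672 = 0.003418, 1/4 · 0.038409 = 0.0096022, 1/4 · 0.017493 = 0.0043732, 1/4 · 0.12171 = 0.030428; summing to 0.047822.
Therefore the posterior P(box A | data) = (0.003418) / (0.047822) = 0.071473.

0.0715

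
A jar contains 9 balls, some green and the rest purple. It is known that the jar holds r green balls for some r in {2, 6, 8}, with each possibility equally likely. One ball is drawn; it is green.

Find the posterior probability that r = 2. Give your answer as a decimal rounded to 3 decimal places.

The likelihood of this draw under each hypothesis: P(data | r = 2) = (2/9) = 2/9; P(data | r = 6) = (6/9) = 2/3; P(data | r = 8) = (8/9) = 8/9.
Weighting by the prior gives 1/3 · 2/9 = 2/27, 1/3 · 2/3 = 2/9, 1/3 · 8/9 = 8/27; with total 16/27.
Hence P(r = 2 | data) = (2/27) / (16/27) = 1/8.

0.125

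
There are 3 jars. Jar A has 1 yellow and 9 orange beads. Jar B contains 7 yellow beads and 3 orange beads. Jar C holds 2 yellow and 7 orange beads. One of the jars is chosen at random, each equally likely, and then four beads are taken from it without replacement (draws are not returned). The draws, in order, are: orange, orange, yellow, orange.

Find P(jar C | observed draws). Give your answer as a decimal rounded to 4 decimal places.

Compute the likelihood of the observed sequence for each case: P(data | jar A) = (9/10)(8/9)(1/8)(7/7) = 0.1; P(data | jar B) = (3/10)(2/9)(7/8)(1/7) = 0.0083333; P(data | jar C) = (7/9)(6/8)(2/7)(5/6) = 0.13889.
Multiplying each by its prior: 1/3 · 0.1 = 0.033333, 1/3 · 0.0083333 = 0.0027778, 1/3 · 0.13889 = 0.046296; these sum to 0.082407.
Hence P(jar C | data) = (0.046296) / (0.082407) = 0.5618.

0.5618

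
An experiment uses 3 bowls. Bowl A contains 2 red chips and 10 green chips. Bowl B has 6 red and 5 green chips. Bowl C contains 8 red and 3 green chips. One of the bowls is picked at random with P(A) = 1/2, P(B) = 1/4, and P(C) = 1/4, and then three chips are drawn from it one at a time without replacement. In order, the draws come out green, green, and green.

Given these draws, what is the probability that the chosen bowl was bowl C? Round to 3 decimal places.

0.005

Compute the likelihood of the observed sequence for each case: P(data | bowl A) = (10/12)(9/11)(8/10) = 6/11; P(data | bowl B) = (5/11)(4/10)(3/9) = 2/33; P(data | bowl C) = (3/11)(2/10)(1/9) = 1/165.
Multiplying each by its prior: 1/2 · 6/11 = 3/11, 1/4 · 2/33 = 1/66, 1/4 · 1/165 = 1/660; with total 191/660.
Therefore the posterior P(bowl C | data) = (1/660) / (191/660) = 1/191.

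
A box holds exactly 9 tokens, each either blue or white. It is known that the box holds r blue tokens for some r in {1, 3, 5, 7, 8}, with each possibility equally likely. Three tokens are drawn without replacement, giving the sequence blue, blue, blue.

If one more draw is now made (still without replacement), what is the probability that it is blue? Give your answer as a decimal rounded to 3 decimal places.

Compute the likelihood of the observed sequence for each case: P(data | r = 1) = (1/9)(0/8) = 0; P(data | r = 3) = (3/9)(2/8)(1/7) = 1/84; P(data | r = 5) = (5/9)(4/8)(3/7) = 5/42; P(data | r = 7) = (7/9)(6/8)(5/7) = 5/12; P(data | r = 8) = (8/9)(7/8)(6/7) = 2/3.
Multiplying each by its prior: 1/5 · 0 = 0, 1/5 · 1/84 = 1/420, 1/5 · 5/42 = 1/42, 1/5 · 5/12 = 1/12, 1/5 · 2/3 = 2/15; these sum to 17/70.
Dividing through by the total gives posterior P(r = 1 | data) = 0, P(r = 3 | data) = 1/102, P(r = 5 | data) = 5/51, P(r = 7 | data) = 35/102, P(r = 8 | data) = 28/51.
So P(blue next | data) = Σ P(blue next | H) P(H | data) = (0)(1/102) + (1/3)(5/51) + (2/3)(35/102) + (5/6)(28/51) = 110/153.

0.719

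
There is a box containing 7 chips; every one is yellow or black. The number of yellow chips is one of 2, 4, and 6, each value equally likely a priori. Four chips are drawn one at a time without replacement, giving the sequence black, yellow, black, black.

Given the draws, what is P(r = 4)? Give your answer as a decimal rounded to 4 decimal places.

0.1667

Under each hypothesis, the probability of the observed sequence is: P(data | r = 2) = (5/7)(2/6)(4/5)(3/4) = 1/7; P(data | r = 4) = (3/7)(4/6)(2/5)(1/4) = 1/35; P(data | r = 6) = (1/7)(6/6)(0/5) = 0.
Multiplying each by its prior: 1/3 · 1/7 = 1/21, 1/3 · 1/35 = 1/105, 1/3 · 0 = 0; with total 2/35.
Hence P(r = 4 | data) = (1/105) / (2/35) = 1/6.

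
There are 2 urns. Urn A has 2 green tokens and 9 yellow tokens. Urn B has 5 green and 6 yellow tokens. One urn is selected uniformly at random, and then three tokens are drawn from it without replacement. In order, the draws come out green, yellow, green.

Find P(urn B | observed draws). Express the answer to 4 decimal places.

0.8696

For each hypothesis, P(data | H) works out to: P(data | urn A) = (2/11)(9/10)(1/9) = 1/55; P(data | urn B) = (5/11)(6/10)(4/9) = 4/33.
Weighting by the prior gives 1/2 · 1/55 = 1/110, 1/2 · 4/33 = 2/33; with total 23/330.
So P(urn B | data) = (2/33) / (23/330) = 20/23.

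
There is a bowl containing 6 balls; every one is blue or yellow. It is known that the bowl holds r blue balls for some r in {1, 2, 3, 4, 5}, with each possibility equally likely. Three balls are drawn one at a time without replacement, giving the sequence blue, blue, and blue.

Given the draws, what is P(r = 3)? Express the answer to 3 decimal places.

0.067

Under each hypothesis, the probability of the observed sequence is: P(data | r = 1) = (1/6)(0/5) = 0; P(data | r = 2) = (2/6)(1/5)(0/4) = 0; P(data | r = 3) = (3/6)(2/5)(1/4) = 1/20; P(data | r = 4) = (4/6)(3/5)(2/4) = 1/5; P(data | r = 5) = (5/6)(4/5)(3/4) = 1/2.
Weighting by the prior gives 1/5 · 0 = 0, 1/5 · 0 = 0, 1/5 · 1/20 = 1/100, 1/5 · 1/5 = 1/25, 1/5 · 1/2 = 1/10; these sum to 3/20.
So P(r = 3 | data) = (1/100) / (3/20) = 1/15.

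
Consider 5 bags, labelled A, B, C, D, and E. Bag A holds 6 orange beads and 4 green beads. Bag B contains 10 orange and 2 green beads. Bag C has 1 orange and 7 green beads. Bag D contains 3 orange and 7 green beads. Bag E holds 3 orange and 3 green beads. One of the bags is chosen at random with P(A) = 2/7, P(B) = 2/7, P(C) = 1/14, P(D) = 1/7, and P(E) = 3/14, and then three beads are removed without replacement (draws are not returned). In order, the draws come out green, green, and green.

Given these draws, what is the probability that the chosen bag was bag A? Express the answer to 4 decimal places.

0.0894

For each hypothesis, P(data | H) works out to: P(data | bag A) = (4/10)(3/9)(2/8) = 0.033333; P(data | bag B) = (2/12)(1/11)(0/10) = 0; P(data | bag C) = (7/8)(6/7)(5/6) = 0.625; P(data | bag D) = (7/10)(6/9)(5/8) = 0.29167; P(data | bag E) = (3/6)(2/5)(1/4) = 0.05.
Multiplying each by its prior: 2/7 · 0.033333 = 0.0095238, 2/7 · 0 = 0, 1/14 · 0.625 = 0.044643, 1/7 · 0.29167 = 0.041667, 3/14 · 0.05 = 0.010714; these sum to 0.10655.
By Bayes' rule, P(bag A | data) = (0.0095238) / (0.10655) = 0.089385.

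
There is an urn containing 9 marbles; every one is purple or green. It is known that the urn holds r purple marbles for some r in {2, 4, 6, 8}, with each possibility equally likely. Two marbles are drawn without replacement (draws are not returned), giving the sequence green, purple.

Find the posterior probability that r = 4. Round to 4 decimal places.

For each hypothesis, P(data | H) works out to: P(data | r = 2) = (7/9)(2/8) = 7/36; P(data | r = 4) = (5/9)(4/8) = 5/18; P(data | r = 6) = (3/9)(6/8) = 1/4; P(data | r = 8) = (1/9)(8/8) = 1/9.
Weighting by the prior gives 1/4 · 7/36 = 7/144, 1/4 · 5/18 = 5/72, 1/4 · 1/4 = 1/16, 1/4 · 1/9 = 1/36; these sum to 5/24.
By Bayes' rule, P(r = 4 | data) = (5/72) / (5/24) = 1/3.

0.3333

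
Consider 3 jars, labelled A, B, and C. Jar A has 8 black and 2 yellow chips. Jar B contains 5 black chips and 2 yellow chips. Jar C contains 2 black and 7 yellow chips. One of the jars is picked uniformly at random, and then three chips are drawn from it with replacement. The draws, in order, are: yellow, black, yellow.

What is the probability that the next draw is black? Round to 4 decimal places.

Under each hypothesis, the probability of the observed sequence is: P(data | jar A) = (2/10)(8/10)(2/10) = 0.032; P(data | jar B) = (2/7)(5/7)(2/7) = 0.058309; P(data | jar C) = (7/9)(2/9)(7/9) = 0.13443.
The prior-weighted likelihoods are 1/3 · 0.032 = 0.010667, 1/3 · 0.058309 = 0.019436, 1/3 · 0.13443 = 0.04481; with total 0.074913.
Normalising, the posterior is P(jar A | data) = 0.14239, P(jar B | data) = 0.25945, P(jar C | data) = 0.59816.
So P(black next | data) = Σ P(black next | H) P(H | data) = (4/5)(0.14239) + (5/7)(0.25945) + (2/9)(0.59816) = 0.43216.

0.4322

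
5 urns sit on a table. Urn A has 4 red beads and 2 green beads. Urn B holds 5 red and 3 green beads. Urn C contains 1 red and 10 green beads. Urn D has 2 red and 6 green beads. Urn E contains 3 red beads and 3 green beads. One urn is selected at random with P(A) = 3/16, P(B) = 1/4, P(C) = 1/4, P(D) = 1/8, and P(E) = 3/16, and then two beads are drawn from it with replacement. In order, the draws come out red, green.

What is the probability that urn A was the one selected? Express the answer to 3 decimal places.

0.218

For each hypothesis, P(data | H) works out to: P(data | urn A) = (4/6)(2/6) = 0.22222; P(data | urn B) = (5/8)(3/8) = 0.23438; P(data | urn C) = (1/11)(10/11) = 0.082645; P(data | urn D) = (2/8)(6/8) = 0.1875; P(data | urn E) = (3/6)(3/6) = 0.25.
The prior-weighted likelihoods are 3/16 · 0.22222 = 0.041667, 1/4 · 0.23438 = 0.058594, 1/4 · 0.082645 = 0.020661, 1/8 · 0.1875 = 0.023438, 3/16 · 0.25 = 0.046875; with total 0.19123.
So P(urn A | data) = (0.041667) / (0.19123) = 0.21788.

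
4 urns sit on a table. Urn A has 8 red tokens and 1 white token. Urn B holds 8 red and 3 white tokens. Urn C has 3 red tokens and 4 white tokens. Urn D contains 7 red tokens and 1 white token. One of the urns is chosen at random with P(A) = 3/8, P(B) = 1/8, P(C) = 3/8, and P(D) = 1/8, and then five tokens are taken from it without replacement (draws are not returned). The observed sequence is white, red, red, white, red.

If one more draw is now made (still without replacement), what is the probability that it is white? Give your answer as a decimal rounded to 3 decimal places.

Compute the likelihood of the observed sequence for each case: P(data | urn A) = (1/9)(8/8)(7/7)(0/6) = 0; P(data | urn B) = (3/11)(8/10)(7/9)(2/8)(6/7) = 0.036364; P(data | urn C) = (4/7)(3/6)(2/5)(3/4)(1/3) = 0.028571; P(data | urn D) = (1/8)(7/7)(6/6)(0/5) = 0.
The prior-weighted likelihoods are 3/8 · 0 = 0, 1/8 · 0.036364 = 0.0045455, 3/8 · 0.028571 = 0.010714, 1/8 · 0 = 0; with total 0.01526.
Normalising, the posterior is P(urn A | data) = 0, P(urn B | data) = 0.29787, P(urn C | data) = 0.70213, P(urn D | data) = 0.
So P(white next | data) = Σ P(white next | H) P(H | data) = (1/6)(0.29787) + (1)(0.70213) = 0.75177.

0.752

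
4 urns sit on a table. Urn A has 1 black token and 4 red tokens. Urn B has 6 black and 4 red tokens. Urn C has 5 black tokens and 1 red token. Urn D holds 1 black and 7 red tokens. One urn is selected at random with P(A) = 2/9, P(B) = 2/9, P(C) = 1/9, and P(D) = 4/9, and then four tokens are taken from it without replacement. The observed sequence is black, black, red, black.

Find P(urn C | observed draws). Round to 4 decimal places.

For each hypothesis, P(data | H) works out to: P(data | urn A) = (1/5)(0/4) = 0; P(data | urn B) = (6/10)(5/9)(4/8)(4/7) = 2/21; P(data | urn C) = (5/6)(4/5)(1/4)(3/3) = 1/6; P(data | urn D) = (1/8)(0/7) = 0.
Multiplying each by its prior: 2/9 · 0 = 0, 2/9 · 2/21 = 4/189, 1/9 · 1/6 = 1/54, 4/9 · 0 = 0; with total 5/126.
Therefore the posterior P(urn C | data) = (1/54) / (5/126) = 7/15.

0.4667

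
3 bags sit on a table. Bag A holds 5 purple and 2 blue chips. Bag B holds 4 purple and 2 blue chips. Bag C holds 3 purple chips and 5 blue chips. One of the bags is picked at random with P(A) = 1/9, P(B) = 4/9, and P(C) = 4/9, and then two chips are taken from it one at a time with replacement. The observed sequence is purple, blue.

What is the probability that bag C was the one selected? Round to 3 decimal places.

For each hypothesis, P(data | H) works out to: P(data | bag A) = (5/7)(2/7) = 0.20408; P(data | bag B) = (4/6)(2/6) = 0.22222; P(data | bag C) = (3/8)(5/8) = 0.23438.
Multiplying each by its prior: 1/9 · 0.20408 = 0.022676, 4/9 · 0.22222 = 0.098765, 4/9 · 0.23438 = 0.10417; these sum to 0.22561.
By Bayes' rule, P(bag C | data) = (0.10417) / (0.22561) = 0.46172.

0.462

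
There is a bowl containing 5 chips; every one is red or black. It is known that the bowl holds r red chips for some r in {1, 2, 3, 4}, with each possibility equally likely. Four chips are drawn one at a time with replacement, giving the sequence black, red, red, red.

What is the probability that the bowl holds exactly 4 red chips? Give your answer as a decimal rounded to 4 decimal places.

0.4384

For each hypothesis, P(data | H) works out to: P(data | r = 1) = (4/5)(1/5)(1/5)(1/5) = 0.0064; P(data | r = 2) = (3/5)(2/5)(2/5)(2/5) = 0.0384; P(data | r = 3) = (2/5)(3/5)(3/5)(3/5) = 0.0864; P(data | r = 4) = (1/5)(4/5)(4/5)(4/5) = 0.1024.
The prior-weighted likelihoods are 1/4 · 0.0064 = 0.0016, 1/4 · 0.0384 = 0.0096, 1/4 · 0.0864 = 0.0216, 1/4 · 0.1024 = 0.0256; with total 0.0584.
Therefore the posterior P(r = 4 | data) = (0.0256) / (0.0584) = 0.43836.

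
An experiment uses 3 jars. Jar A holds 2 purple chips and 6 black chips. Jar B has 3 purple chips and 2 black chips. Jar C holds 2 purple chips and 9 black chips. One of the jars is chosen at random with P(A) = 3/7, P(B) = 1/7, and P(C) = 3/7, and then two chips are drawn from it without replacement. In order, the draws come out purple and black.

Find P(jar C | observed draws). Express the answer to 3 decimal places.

0.342

For each hypothesis, P(data | H) works out to: P(data | jar A) = (2/8)(6/7) = 0.21429; P(data | jar B) = (3/5)(2/4) = 0.3; P(data | jar C) = (2/11)(9/10) = 0.16364.
The prior-weighted likelihoods are 3/7 · 0.21429 = 0.091837, 1/7 · 0.3 = 0.042857, 3/7 · 0.16364 = 0.07013; summing to 0.20482.
Therefore the posterior P(jar C | data) = (0.07013) / (0.20482) = 0.34239.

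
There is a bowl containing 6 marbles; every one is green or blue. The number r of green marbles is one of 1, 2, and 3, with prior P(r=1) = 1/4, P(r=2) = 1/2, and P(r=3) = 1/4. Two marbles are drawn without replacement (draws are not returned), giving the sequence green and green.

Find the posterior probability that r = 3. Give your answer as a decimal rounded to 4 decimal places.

For each hypothesis, P(data | H) works out to: P(data | r = 1) = (1/6)(0/5) = 0; P(data | r = 2) = (2/6)(1/5) = 1/15; P(data | r = 3) = (3/6)(2/5) = 1/5.
Weighting by the prior gives 1/4 · 0 = 0, 1/2 · 1/15 = 1/30, 1/4 · 1/5 = 1/20; these sum to 1/12.
Therefore the posterior P(r = 3 | data) = (1/20) / (1/12) = 3/5.

0.6000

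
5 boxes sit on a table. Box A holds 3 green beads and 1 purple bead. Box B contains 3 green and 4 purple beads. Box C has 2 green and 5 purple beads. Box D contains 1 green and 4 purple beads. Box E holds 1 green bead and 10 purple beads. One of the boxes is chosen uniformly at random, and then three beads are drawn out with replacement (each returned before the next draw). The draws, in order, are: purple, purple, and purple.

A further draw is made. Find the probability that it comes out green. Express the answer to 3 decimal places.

0.200

For each hypothesis, P(data | H) works out to: P(data | box A) = (1/4)(1/4)(1/4) = 0.015625; P(data | box B) = (4/7)(4/7)(4/7) = 0.18659; P(data | box C) = (5/7)(5/7)(5/7) = 0.36443; P(data | box D) = (4/5)(4/5)(4/5) = 0.512; P(data | box E) = (10/11)(10/11)(10/11) = 0.75131.
Weighting by the prior gives 1/5 · 0.015625 = 0.003125, 1/5 · 0.18659 = 0.037318, 1/5 · 0.36443 = 0.072886, 1/5 · 0.512 = 0.1024, 1/5 · 0.75131 = 0.15026; these sum to 0.36599.
The posterior is then P(box A | data) = 0.0085384, P(box B | data) = 0.10196, P(box C | data) = 0.19915, P(box D | data) = 0.27979, P(box E | data) = 0.41056.
The predictive probability is P(green next | data) = (3/4)(0.0085384) + (3/7)(0.10196) + (2/7)(0.19915) + (1/5)(0.27979) + (1/11)(0.41056) = 0.20028.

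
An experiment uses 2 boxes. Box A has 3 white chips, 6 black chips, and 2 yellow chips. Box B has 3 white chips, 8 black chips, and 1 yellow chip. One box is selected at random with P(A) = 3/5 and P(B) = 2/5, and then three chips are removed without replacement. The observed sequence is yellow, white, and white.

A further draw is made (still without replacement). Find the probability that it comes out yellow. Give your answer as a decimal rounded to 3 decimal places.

Compute the likelihood of the observed sequence for each case: P(data | box A) = (2/11)(3/10)(2/9) = 2/165; P(data | box B) = (1/12)(3/11)(2/10) = 1/220.
The prior-weighted likelihoods are 3/5 · 2/165 = 2/275, 2/5 · 1/220 = 1/550; with total 1/110.
Dividing through by the total gives posterior P(box A | data) = 4/5, P(box B | data) = 1/5.
The predictive probability is P(yellow next | data) = (1/8)(4/5) + (0)(1/5) = 1/10.

0.100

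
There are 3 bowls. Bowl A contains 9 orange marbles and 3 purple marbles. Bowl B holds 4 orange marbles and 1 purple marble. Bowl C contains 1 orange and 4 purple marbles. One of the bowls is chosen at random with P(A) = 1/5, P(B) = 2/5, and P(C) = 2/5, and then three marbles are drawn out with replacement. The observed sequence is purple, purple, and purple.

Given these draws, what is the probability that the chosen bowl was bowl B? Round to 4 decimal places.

0.0152

Under each hypothesis, the probability of the observed sequence is: P(data | bowl A) = (3/12)(3/12)(3/12) = 0.015625; P(data | bowl B) = (1/5)(1/5)(1/5) = 0.008; P(data | bowl C) = (4/5)(4/5)(4/5) = 0.512.
Multiplying each by its prior: 1/5 · 0.015625 = 0.003125, 2/5 · 0.008 = 0.0032, 2/5 · 0.512 = 0.2048; summing to 0.21113.
Therefore the posterior P(bowl B | data) = (0.0032) / (0.21113) = 0.015157.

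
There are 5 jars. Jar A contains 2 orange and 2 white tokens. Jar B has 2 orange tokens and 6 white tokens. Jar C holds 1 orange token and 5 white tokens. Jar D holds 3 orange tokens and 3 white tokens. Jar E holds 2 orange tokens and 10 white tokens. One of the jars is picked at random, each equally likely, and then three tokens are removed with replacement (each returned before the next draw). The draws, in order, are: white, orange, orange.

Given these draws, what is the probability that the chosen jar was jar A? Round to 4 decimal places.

The likelihood of the observed sequence under each hypothesis: P(data | jar A) = (2/4)(2/4)(2/4) = 0.125; P(data | jar B) = (6/8)(2/8)(2/8) = 0.046875; P(data | jar C) = (5/6)(1/6)(1/6) = 0.023148; P(data | jar D) = (3/6)(3/6)(3/6) = 0.125; P(data | jar E) = (10/12)(2/12)(2/12) = 0.023148.
The prior-weighted likelihoods are 1/5 · 0.125 = 0.025, 1/5 · 0.046875 = 0.009375, 1/5 · 0.023148 = 0.0046296, 1/5 · 0.125 = 0.025, 1/5 · 0.023148 = 0.0046296; with total 0.068634.
By Bayes' rule, P(jar A | data) = (0.025) / (0.068634) = 0.36425.

0.3642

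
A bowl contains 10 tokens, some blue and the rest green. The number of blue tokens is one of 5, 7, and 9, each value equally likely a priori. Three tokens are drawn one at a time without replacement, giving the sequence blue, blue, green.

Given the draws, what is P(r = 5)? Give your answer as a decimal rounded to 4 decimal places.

0.3356

Compute the likelihood of the observed sequence for each case: P(data | r = 5) = (5/10)(4/9)(5/8) = 0.13889; P(data | r = 7) = (7/10)(6/9)(3/8) = 0.175; P(data | r = 9) = (9/10)(8/9)(1/8) = 0.1.
Multiplying each by its prior: 1/3 · 0.13889 = 0.046296, 1/3 · 0.175 = 0.058333, 1/3 · 0.1 = 0.033333; these sum to 0.13796.
Hence P(r = 5 | data) = (0.046296) / (0.13796) = 0.33557.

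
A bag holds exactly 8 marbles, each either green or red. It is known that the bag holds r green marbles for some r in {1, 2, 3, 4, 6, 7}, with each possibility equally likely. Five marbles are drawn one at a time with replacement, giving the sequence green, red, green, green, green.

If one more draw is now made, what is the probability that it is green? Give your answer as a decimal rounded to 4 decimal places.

0.7255

Under each hypothesis, the probability of the observed sequence is: P(data | r = 1) = (1/8)(7/8)(1/8)(1/8)(1/8) = 0.00021362; P(data | r = 2) = (2/8)(6/8)(2/8)(2/8)(2/8) = 0.0029297; P(data | r = 3) = (3/8)(5/8)(3/8)(3/8)(3/8) = 0.01236; P(data | r = 4) = (4/8)(4/8)(4/8)(4/8)(4/8) = 0.03125; P(data | r = 6) = (6/8)(2/8)(6/8)(6/8)(6/8) = 0.079102; P(data | r = 7) = (7/8)(1/8)(7/8)(7/8)(7/8) = 0.073273.
Weighting by the prior gives 1/6 · 0.00021362 = 3.5604e-05, 1/6 · 0.0029297 = 0.00048828, 1/6 · 0.01236 = 0.0020599, 1/6 · 0.03125 = 0.0052083, 1/6 · 0.079102 = 0.013184, 1/6 · 0.073273 = 0.012212; with total 0.033188.
Normalising, the posterior is P(r = 1 | data) = 0.0010728, P(r = 2 | data) = 0.014713, P(r = 3 | data) = 0.062069, P(r = 4 | data) = 0.15693, P(r = 6 | data) = 0.39724, P(r = 7 | data) = 0.36797.
Averaging over the posterior, P(green next | data) = (1/8)(0.0010728) + (1/4)(0.014713) + (3/8)(0.062069) + (1/2)(0.15693) + (3/4)(0.39724) + (7/8)(0.36797) = 0.72546.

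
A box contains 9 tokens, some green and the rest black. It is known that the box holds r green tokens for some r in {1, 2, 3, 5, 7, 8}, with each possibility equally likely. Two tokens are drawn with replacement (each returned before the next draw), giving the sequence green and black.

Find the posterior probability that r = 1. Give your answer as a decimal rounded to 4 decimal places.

The likelihood of the observed sequence under each hypothesis: P(data | r = 1) = (1/9)(8/9) = 8/81; P(data | r = 2) = (2/9)(7/9) = 14/81; P(data | r = 3) = (3/9)(6/9) = 2/9; P(data | r = 5) = (5/9)(4/9) = 20/81; P(data | r = 7) = (7/9)(2/9) = 14/81; P(data | r = 8) = (8/9)(1/9) = 8/81.
Multiplying each by its prior: 1/6 · 8/81 = 4/243, 1/6 · 14/81 = 7/243, 1/6 · 2/9 = 1/27, 1/6 · 20/81 = 10/243, 1/6 · 14/81 = 7/243, 1/6 · 8/81 = 4/243; with total 41/243.
Therefore the posterior P(r = 1 | data) = (4/243) / (41/243) = 4/41.

0.0976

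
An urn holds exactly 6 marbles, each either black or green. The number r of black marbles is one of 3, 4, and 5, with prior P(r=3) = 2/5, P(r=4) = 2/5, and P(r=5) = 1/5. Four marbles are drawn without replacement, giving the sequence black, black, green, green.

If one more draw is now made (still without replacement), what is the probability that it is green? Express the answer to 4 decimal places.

Under each hypothesis, the probability of the observed sequence is: P(data | r = 3) = (3/6)(2/5)(3/4)(2/3) = 1/10; P(data | r = 4) = (4/6)(3/5)(2/4)(1/3) = 1/15; P(data | r = 5) = (5/6)(4/5)(1/4)(0/3) = 0.
Weighting by the prior gives 2/5 · 1/10 = 1/25, 2/5 · 1/15 = 2/75, 1/5 · 0 = 0; summing to 1/15.
Normalising, the posterior is P(r = 3 | data) = 3/5, P(r = 4 | data) = 2/5, P(r = 5 | data) = 0.
Averaging over the posterior, P(green next | data) = (1/2)(3/5) + (0)(2/5) = 3/10.

0.3000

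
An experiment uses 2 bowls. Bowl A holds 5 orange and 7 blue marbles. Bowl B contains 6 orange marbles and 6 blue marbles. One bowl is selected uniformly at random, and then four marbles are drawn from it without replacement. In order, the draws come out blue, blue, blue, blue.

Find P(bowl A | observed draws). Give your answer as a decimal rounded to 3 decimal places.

0.700

The likelihood of the observed sequence under each hypothesis: P(data | bowl A) = (7/12)(6/11)(5/10)(4/9) = 7/99; P(data | bowl B) = (6/12)(5/11)(4/10)(3/9) = 1/33.
Weighting by the prior gives 1/2 · 7/99 = 7/198, 1/2 · 1/33 = 1/66; with total 5/99.
By Bayes' rule, P(bowl A | data) = (7/198) / (5/99) = 7/10.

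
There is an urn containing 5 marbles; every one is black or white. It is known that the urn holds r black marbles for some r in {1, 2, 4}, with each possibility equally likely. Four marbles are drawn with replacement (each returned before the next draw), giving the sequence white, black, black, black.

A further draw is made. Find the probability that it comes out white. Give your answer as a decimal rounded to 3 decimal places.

Compute the likelihood of the observed sequence for each case: P(data | r = 1) = (4/5)(1/5)(1/5)(1/5) = 0.0064; P(data | r = 2) = (3/5)(2/5)(2/5)(2/5) = 0.0384; P(data | r = 4) = (1/5)(4/5)(4/5)(4/5) = 0.1024.
The prior-weighted likelihoods are 1/3 · 0.0064 = 0.0021333, 1/3 · 0.0384 = 0.0128, 1/3 · 0.1024 = 0.034133; summing to 0.049067.
The posterior is then P(r = 1 | data) = 0.043478, P(r = 2 | data) = 0.26087, P(r = 4 | data) = 0.69565.
So P(white next | data) = Σ P(white next | H) P(H | data) = (4/5)(0.043478) + (3/5)(0.26087) + (1/5)(0.69565) = 0.33043.

0.330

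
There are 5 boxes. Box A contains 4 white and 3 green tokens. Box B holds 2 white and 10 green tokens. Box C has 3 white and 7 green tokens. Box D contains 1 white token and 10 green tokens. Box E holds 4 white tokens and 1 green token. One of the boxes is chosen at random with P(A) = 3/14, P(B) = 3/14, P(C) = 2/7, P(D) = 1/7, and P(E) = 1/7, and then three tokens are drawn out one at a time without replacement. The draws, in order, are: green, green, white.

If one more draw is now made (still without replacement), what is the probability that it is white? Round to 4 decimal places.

The likelihood of the observed sequence under each hypothesis: P(data | box A) = (3/7)(2/6)(4/5) = 0.11429; P(data | box B) = (10/12)(9/11)(2/10) = 0.13636; P(data | box C) = (7/10)(6/9)(3/8) = 0.175; P(data | box D) = (10/11)(9/10)(1/9) = 0.090909; P(data | box E) = (1/5)(0/4) = 0.
The prior-weighted likelihoods are 3/14 · 0.11429 = 0.02449, 3/14 · 0.13636 = 0.029221, 2/7 · 0.175 = 0.05, 1/7 · 0.090909 = 0.012987, 1/7 · 0 = 0; summing to 0.1167.
The posterior is then P(box A | data) = 0.20986, P(box B | data) = 0.2504, P(box C | data) = 0.42846, P(box D | data) = 0.11129, P(box E | data) = 0.
Averaging over the posterior, P(white next | data) = (3/4)(0.20986) + (1/9)(0.2504) + (2/7)(0.42846) + (0)(0.11129) = 0.30763.

0.3076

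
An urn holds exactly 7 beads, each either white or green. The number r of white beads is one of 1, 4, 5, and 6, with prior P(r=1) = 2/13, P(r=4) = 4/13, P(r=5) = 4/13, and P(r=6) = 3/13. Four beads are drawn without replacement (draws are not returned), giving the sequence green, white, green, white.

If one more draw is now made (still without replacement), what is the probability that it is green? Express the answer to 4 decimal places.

The likelihood of the observed sequence under each hypothesis: P(data | r = 1) = (6/7)(1/6)(5/5)(0/4) = 0; P(data | r = 4) = (3/7)(4/6)(2/5)(3/4) = 3/35; P(data | r = 5) = (2/7)(5/6)(1/5)(4/4) = 1/21; P(data | r = 6) = (1/7)(6/6)(0/5) = 0.
Multiplying each by its prior: 2/13 · 0 = 0, 4/13 · 3/35 = 12/455, 4/13 · 1/21 = 4/273, 3/13 · 0 = 0; summing to 8/195.
The posterior is then P(r = 1 | data) = 0, P(r = 4 | data) = 9/14, P(r = 5 | data) = 5/14, P(r = 6 | data) = 0.
So P(green next | data) = Σ P(green next | H) P(H | data) = (1/3)(9/14) + (0)(5/14) = 3/14.

0.2143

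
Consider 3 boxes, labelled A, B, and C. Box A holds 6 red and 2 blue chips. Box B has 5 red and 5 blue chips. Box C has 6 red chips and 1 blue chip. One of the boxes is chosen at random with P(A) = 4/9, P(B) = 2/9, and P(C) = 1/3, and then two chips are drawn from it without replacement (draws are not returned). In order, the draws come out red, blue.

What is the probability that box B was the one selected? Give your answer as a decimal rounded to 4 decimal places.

0.3017

Compute the likelihood of the observed sequence for each case: P(data | box A) = (6/8)(2/7) = 3/14; P(data | box B) = (5/10)(5/9) = 5/18; P(data | box C) = (6/7)(1/6) = 1/7.
Multiplying each by its prior: 4/9 · 3/14 = 2/21, 2/9 · 5/18 = 5/81, 1/3 · 1/7 = 1/21; summing to 116/567.
By Bayes' rule, P(box B | data) = (5/81) / (116/567) = 35/116.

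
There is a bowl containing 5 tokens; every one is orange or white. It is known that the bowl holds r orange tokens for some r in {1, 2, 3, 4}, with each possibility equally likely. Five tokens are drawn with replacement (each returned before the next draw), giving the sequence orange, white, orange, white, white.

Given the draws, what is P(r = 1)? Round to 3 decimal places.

0.246

The likelihood of the observed sequence under each hypothesis: P(data | r = 1) = (1/5)(4/5)(1/5)(4/5)(4/5) = 0.02048; P(data | r = 2) = (2/5)(3/5)(2/5)(3/5)(3/5) = 0.03456; P(data | r = 3) = (3/5)(2/5)(3/5)(2/5)(2/5) = 0.02304; P(data | r = 4) = (4/5)(1/5)(4/5)(1/5)(1/5) = 0.00512.
Multiplying each by its prior: 1/4 · 0.02048 = 0.00512, 1/4 · 0.03456 = 0.00864, 1/4 · 0.02304 = 0.00576, 1/4 · 0.00512 = 0.00128; with total 0.0208.
Hence P(r = 1 | data) = (0.00512) / (0.0208) = 0.24615.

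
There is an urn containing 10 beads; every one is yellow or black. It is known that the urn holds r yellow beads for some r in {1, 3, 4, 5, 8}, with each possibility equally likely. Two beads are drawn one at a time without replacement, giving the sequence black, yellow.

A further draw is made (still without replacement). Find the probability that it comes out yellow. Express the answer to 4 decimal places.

0.4289

Compute the likelihood of the observed sequence for each case: P(data | r = 1) = (9/10)(1/9) = 1/10; P(data | r = 3) = (7/10)(3/9) = 7/30; P(data | r = 4) = (6/10)(4/9) = 4/15; P(data | r = 5) = (5/10)(5/9) = 5/18; P(data | r = 8) = (2/10)(8/9) = 8/45.
Weighting by the prior gives 1/5 · 1/10 = 1/50, 1/5 · 7/30 = 7/150, 1/5 · 4/15 = 4/75, 1/5 · 5/18 = 1/18, 1/5 · 8/45 = 8/225; with total 19/90.
Normalising, the posterior is P(r = 1 | data) = 9/95, P(r = 3 | data) = 21/95, P(r = 4 | data) = 24/95, P(r = 5 | data) = 5/19, P(r = 8 | data) = 16/95.
The predictive probability is P(yellow next | data) = (0)(9/95) + (1/4)(21/95) + (3/8)(24/95) + (1/2)(5/19) + (7/8)(16/95) = 163/380.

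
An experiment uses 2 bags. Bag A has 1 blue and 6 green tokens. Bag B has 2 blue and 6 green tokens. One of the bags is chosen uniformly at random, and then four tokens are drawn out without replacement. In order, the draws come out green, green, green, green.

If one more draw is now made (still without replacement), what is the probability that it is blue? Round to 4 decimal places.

Under each hypothesis, the probability of the observed sequence is: P(data | bag A) = (6/7)(5/6)(4/5)(3/4) = 3/7; P(data | bag B) = (6/8)(5/7)(4/6)(3/5) = 3/14.
Multiplying each by its prior: 1/2 · 3/7 = 3/14, 1/2 · 3/14 = 3/28; summing to 9/28.
The posterior is then P(bag A | data) = 2/3, P(bag B | data) = 1/3.
The predictive probability is P(blue next | data) = (1/3)(2/3) + (1/2)(1/3) = 7/18.

0.3889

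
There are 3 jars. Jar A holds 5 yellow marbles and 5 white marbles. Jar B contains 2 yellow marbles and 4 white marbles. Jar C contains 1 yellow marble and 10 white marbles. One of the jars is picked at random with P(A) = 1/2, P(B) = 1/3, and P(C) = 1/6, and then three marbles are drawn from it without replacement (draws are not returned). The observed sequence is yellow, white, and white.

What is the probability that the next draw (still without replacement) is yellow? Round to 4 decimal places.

0.4093

The likelihood of the observed sequence under each hypothesis: P(data | jar A) = (5/10)(5/9)(4/8) = 0.13889; P(data | jar B) = (2/6)(4/5)(3/4) = 0.2; P(data | jar C) = (1/11)(10/10)(9/9) = 0.090909.
The prior-weighted likelihoods are 1/2 · 0.13889 = 0.069444, 1/3 · 0.2 = 0.066667, 1/6 · 0.090909 = 0.015152; summing to 0.15126.
Normalising, the posterior is P(jar A | data) = 0.4591, P(jar B | data) = 0.44073, P(jar C | data) = 0.10017.
The predictive probability is P(yellow next | data) = (4/7)(0.4591) + (1/3)(0.44073) + (0)(0.10017) = 0.40925.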